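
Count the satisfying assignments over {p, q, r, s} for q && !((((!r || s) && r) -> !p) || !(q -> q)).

1

Initial set: {(q && !((((!r || s) && r) -> !p) || !(q -> q)))}.
(q && !((((!r || s) && r) -> !p) || !(q -> q))): α-rule — add q, !((((!r || s) && r) -> !p) || !(q -> q)).
!((((!r || s) && r) -> !p) || !(q -> q)): α-rule — add !(((!r || s) && r) -> !p), !!(q -> q).
!(((!r || s) && r) -> !p): α-rule — add ((!r || s) && r), !!p.
((!r || s) && r): α-rule — add (!r || s), r.
!!(q -> q): β-rule — branch into !q  //  q.
  branch 1 (add !q):
    × closes — contains both q and !q.
  branch 2 (add q):
    (!r || s): β-rule — branch into !r  //  s.
      branch 2.1 (add !r):
        × closes — contains both r and !r.
      branch 2.2 (add s):
        ○ open, literals {p=1, q=1, r=1, s=1}.
2 branches closed, 1 open.
Each open branch fixes some atoms; the unmentioned ones are free. Counting distinct full assignments: branch {p=1, q=1, r=1, s=1} (none free) contributes 1 new. Total: 1.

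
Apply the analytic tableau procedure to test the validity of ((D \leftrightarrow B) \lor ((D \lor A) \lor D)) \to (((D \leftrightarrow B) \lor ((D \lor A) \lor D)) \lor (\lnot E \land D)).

Assume the negation and expand:
Initial set: {\lnot (((D \leftrightarrow B) \lor ((D \lor A) \lor D)) \to (((D \leftrightarrow B) \lor ((D \lor A) \lor D)) \lor (\lnot E \land D)))}.
\lnot (((D \leftrightarrow B) \lor ((D \lor A) \lor D)) \to (((D \leftrightarrow B) \lor ((D \lor A) \lor D)) \lor (\lnot E \land D))): α-rule — add ((D \leftrightarrow B) \lor ((D \lor A) \lor D)), \lnot (((D \leftrightarrow B) \lor ((D \lor A) \lor D)) \lor (\lnot E \land D)).
\lnot (((D \leftrightarrow B) \lor ((D \lor A) \lor D)) \lor (\lnot E \land D)): α-rule — add \lnot ((D \leftrightarrow B) \lor ((D \lor A) \lor D)), \lnot (\lnot E \land D).
\lnot ((D \leftrightarrow B) \lor ((D \lor A) \lor D)): α-rule — add \lnot (D \leftrightarrow B), \lnot ((D \lor A) \lor D).
\lnot ((D \lor A) \lor D): α-rule — add \lnot (D \lor A), \lnot D.
\lnot (D \lor A): α-rule — add \lnot D, \lnot A.
((D \leftrightarrow B) \lor ((D \lor A) \lor D)): β-rule — branch into (D \leftrightarrow B)  //  ((D \lor A) \lor D).
  branch 1 (add (D \leftrightarrow B)):
    \lnot (\lnot E \land D): β-rule — branch into \lnot \lnot E  //  \lnot D.
      branch 1.1 (add \lnot \lnot E):
        \lnot (D \leftrightarrow B): β-rule — branch into D, \lnot B  //  \lnot D, B.
          branch 1.1.1 (add D, \lnot B):
            × closes — contains both D and \lnot D.
          branch 1.1.2 (add \lnot D, B):
            (D \leftrightarrow B): β-rule — branch into D, B  //  \lnot D, \lnot B.
              branch 1.1.2.1 (add D, B):
                × closes — contains both D and \lnot D.
              branch 1.1.2.2 (add \lnot D, \lnot B):
                × closes — contains both B and \lnot B.
      branch 1.2 (add \lnot D):
        \lnot (D \leftrightarrow B): β-rule — branch into D, \lnot B  //  \lnot D, B.
          branch 1.2.1 (add D, \lnot B):
            × closes — contains both D and \lnot D.
          branch 1.2.2 (add \lnot D, B):
            (D \leftrightarrow B): β-rule — branch into D, B  //  \lnot D, \lnot B.
              branch 1.2.2.1 (add D, B):
                × closes — contains both D and \lnot D.
              branch 1.2.2.2 (add \lnot D, \lnot B):
                × closes — contains both B and \lnot B.
  branch 2 (add ((D \lor A) \lor D)):
    \lnot (\lnot E \land D): β-rule — branch into \lnot \lnot E  //  \lnot D.
      branch 2.1 (add \lnot \lnot E):
        \lnot (D \leftrightarrow B): β-rule — branch into D, \lnot B  //  \lnot D, B.
          branch 2.1.1 (add D, \lnot B):
            × closes — contains both D and \lnot D.
          branch 2.1.2 (add \lnot D, B):
            ((D \lor A) \lor D): β-rule — branch into (D \lor A)  //  D.
              branch 2.1.2.1 (add (D \lor A)):
                (D \lor A): β-rule — branch into D  //  A.
                  branch 2.1.2.1.1 (add D):
                    × closes — contains both D and \lnot D.
                  branch 2.1.2.1.2 (add A):
                    × closes — contains both A and \lnot A.
              branch 2.1.2.2 (add D):
                × closes — contains both D and \lnot D.
      branch 2.2 (add \lnot D):
        \lnot (D \leftrightarrow B): β-rule — branch into D, \lnot B  //  \lnot D, B.
          branch 2.2.1 (add D, \lnot B):
            × closes — contains both D and \lnot D.
          branch 2.2.2 (add \lnot D, B):
            ((D \lor A) \lor D): β-rule — branch into (D \lor A)  //  D.
              branch 2.2.2.1 (add (D \lor A)):
                (D \lor A): β-rule — branch into D  //  A.
                  branch 2.2.2.1.1 (add D):
                    × closes — contains both D and \lnot D.
                  branch 2.2.2.1.2 (add A):
                    × closes — contains both A and \lnot A.
              branch 2.2.2.2 (add D):
                × closes — contains both D and \lnot D.
All 14 branches close.
Every branch closed, so the negation is unsatisfiable and the formula is valid.

Valid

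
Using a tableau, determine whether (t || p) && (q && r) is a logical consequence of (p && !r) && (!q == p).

Initial set: {((p && !r) && (!q == p)); !((t || p) && (q && r))}.
((p && !r) && (!q == p)): α-rule — add (p && !r), (!q == p).
(p && !r): α-rule — add p, !r.
!((t || p) && (q && r)): β-rule — branch into !(t || p)  //  !(q && r).
  branch 1 (add !(t || p)):
    !(t || p): α-rule — add !t, !p.
    × closes — contains both p and !p.
  branch 2 (add !(q && r)):
    (!q == p): β-rule — branch into !q, p  //  !!q, !p.
      branch 2.1 (add !q, p):
        !(q && r): β-rule — branch into !q  //  !r.
          branch 2.1.1 (add !q):
            ○ open, literals {p=T, q=F, r=F}.
          branch 2.1.2 (add !r):
            ○ open, literals {p=T, q=F, r=F}.
      branch 2.2 (add !!q, !p):
        × closes — contains both p and !p.
2 branches closed, 2 open.
An open branch gives a countermodel: p=T, q=F, r=F (unmentioned atoms arbitrary); the premises hold there but the conclusion fails.

No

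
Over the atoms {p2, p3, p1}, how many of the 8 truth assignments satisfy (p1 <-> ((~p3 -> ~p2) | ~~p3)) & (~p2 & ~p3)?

1

Initial set: {((p1 <-> ((~p3 -> ~p2) | ~~p3)) & (~p2 & ~p3))}.
((p1 <-> ((~p3 -> ~p2) | ~~p3)) & (~p2 & ~p3)): α-rule — add (p1 <-> ((~p3 -> ~p2) | ~~p3)), (~p2 & ~p3).
(~p2 & ~p3): α-rule — add ~p2, ~p3.
(p1 <-> ((~p3 -> ~p2) | ~~p3)): β-rule — branch into p1, ((~p3 -> ~p2) | ~~p3)  //  ~p1, ~((~p3 -> ~p2) | ~~p3).
  branch 1 (add p1, ((~p3 -> ~p2) | ~~p3)):
    ((~p3 -> ~p2) | ~~p3): β-rule — branch into (~p3 -> ~p2)  //  ~~p3.
      branch 1.1 (add (~p3 -> ~p2)):
        (~p3 -> ~p2): β-rule — branch into ~~p3  //  ~p2.
          branch 1.1.1 (add ~~p3):
            × closes — contains both p3 and ~p3.
          branch 1.1.2 (add ~p2):
            ○ open, literals {p1=T, p2=F, p3=F}.
      branch 1.2 (add ~~p3):
        ~~p3: drop double negation, giving p3.
        × closes — contains both p3 and ~p3.
  branch 2 (add ~p1, ~((~p3 -> ~p2) | ~~p3)):
    ~((~p3 -> ~p2) | ~~p3): α-rule — add ~(~p3 -> ~p2), ~~~p3.
    ~(~p3 -> ~p2): α-rule — add ~p3, ~~p2.
    × closes — contains both p2 and ~p2.
3 branches closed, 1 open.
Each open branch fixes some atoms; the unmentioned ones are free. Counting distinct full assignments: branch {p1=T, p2=F, p3=F} (none free) contributes 1 new. Total: 1.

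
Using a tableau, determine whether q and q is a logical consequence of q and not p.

Yes

Initial set: {(q and not p); not (q and q)}.
(q and not p): α-rule — add q, not p.
not (q and q): β-rule — branch into not q  //  not q.
  branch 1 (add not q):
    × closes — contains both q and not q.
  branch 2 (add not q):
    × closes — contains both q and not q.
All 2 branches close.
Every branch closed, so the premises entail the conclusion.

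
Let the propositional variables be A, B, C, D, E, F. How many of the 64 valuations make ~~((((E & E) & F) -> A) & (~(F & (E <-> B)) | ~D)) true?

50

Initial set: {T ~~((((E & E) & F) -> A) & (~(F & (E <-> B)) | ~D))}.
T ~~((((E & E) & F) -> A) & (~(F & (E <-> B)) | ~D)): drop double negation, giving T ((((E & E) & F) -> A) & (~(F & (E <-> B)) | ~D)).
T ((((E & E) & F) -> A) & (~(F & (E <-> B)) | ~D)): α-rule — add T (((E & E) & F) -> A), T (~(F & (E <-> B)) | ~D).
T (((E & E) & F) -> A): β-rule — branch into F ((E & E) & F)  //  T A.
  branch 1 (add F ((E & E) & F)):
    T (~(F & (E <-> B)) | ~D): β-rule — branch into T ~(F & (E <-> B))  //  T ~D.
      branch 1.1 (add T ~(F & (E <-> B))):
        F ((E & E) & F): β-rule — branch into F (E & E)  //  F F.
          branch 1.1.1 (add F (E & E)):
            T ~(F & (E <-> B)): β-rule — branch into F F  //  F (E <-> B).
              branch 1.1.1.1 (add F F):
                F (E & E): β-rule — branch into F E  //  F E.
                  branch 1.1.1.1.1 (add F E):
                    ○ open, literals {E=0, F=0}.
                  branch 1.1.1.1.2 (add F E):
                    ○ open, literals {E=0, F=0}.
              branch 1.1.1.2 (add F (E <-> B)):
                F (E & E): β-rule — branch into F E  //  F E.
                  branch 1.1.1.2.1 (add F E):
                    F (E <-> B): β-rule — branch into T E, F B  //  F E, T B.
                      branch 1.1.1.2.1.1 (add T E, F B):
                        × closes — contains both E and ~E.
                      branch 1.1.1.2.1.2 (add F E, T B):
                        ○ open, literals {B=1, E=0}.
                  branch 1.1.1.2.2 (add F E):
                    F (E <-> B): β-rule — branch into T E, F B  //  F E, T B.
                      branch 1.1.1.2.2.1 (add T E, F B):
                        × closes — contains both E and ~E.
                      branch 1.1.1.2.2.2 (add F E, T B):
                        ○ open, literals {B=1, E=0}.
          branch 1.1.2 (add F F):
            T ~(F & (E <-> B)): β-rule — branch into F F  //  F (E <-> B).
              branch 1.1.2.1 (add F F):
                ○ open, literals {F=0}.
              branch 1.1.2.2 (add F (E <-> B)):
                F (E <-> B): β-rule — branch into T E, F B  //  F E, T B.
                  branch 1.1.2.2.1 (add T E, F B):
                    ○ open, literals {B=0, E=1, F=0}.
                  branch 1.1.2.2.2 (add F E, T B):
                    ○ open, literals {B=1, E=0, F=0}.
      branch 1.2 (add T ~D):
        F ((E & E) & F): β-rule — branch into F (E & E)  //  F F.
          branch 1.2.1 (add F (E & E)):
            F (E & E): β-rule — branch into F E  //  F E.
              branch 1.2.1.1 (add F E):
                ○ open, literals {D=0, E=0}.
              branch 1.2.1.2 (add F E):
                ○ open, literals {D=0, E=0}.
          branch 1.2.2 (add F F):
            ○ open, literals {D=0, F=0}.
  branch 2 (add T A):
    T (~(F & (E <-> B)) | ~D): β-rule — branch into T ~(F & (E <-> B))  //  T ~D.
      branch 2.1 (add T ~(F & (E <-> B))):
        T ~(F & (E <-> B)): β-rule — branch into F F  //  F (E <-> B).
          branch 2.1.1 (add F F):
            ○ open, literals {A=1, F=0}.
          branch 2.1.2 (add F (E <-> B)):
            F (E <-> B): β-rule — branch into T E, F B  //  F E, T B.
              branch 2.1.2.1 (add T E, F B):
                ○ open, literals {A=1, B=0, E=1}.
              branch 2.1.2.2 (add F E, T B):
                ○ open, literals {A=1, B=1, E=0}.
      branch 2.2 (add T ~D):
        ○ open, literals {A=1, D=0}.
2 branches closed, 14 open.
Each open branch fixes some atoms; the unmentioned ones are free. Counting distinct full assignments: branch {E=0, F=0} (A, B, C, D) contributes 16 new; branch {E=0, F=0} (A, B, C, D) contributes 0 new; branch {B=1, E=0} (A, C, D, F) contributes 8 new; branch {B=1, E=0} (A, C, D, F) contributes 0 new; branch {F=0} (A, B, C, D, E) contributes 16 new; branch {B=0, E=1, F=0} (A, C, D) contributes 0 new; branch {B=1, E=0, F=0} (A, C, D) contributes 0 new; branch {D=0, E=0} (A, B, C, F) contributes 4 new; branch {D=0, E=0} (A, B, C, F) contributes 0 new; branch {D=0, F=0} (A, B, C, E) contributes 0 new; branch {A=1, F=0} (B, C, D, E) contributes 0 new; branch {A=1, B=0, E=1} (C, D, F) contributes 4 new; branch {A=1, B=1, E=0} (C, D, F) contributes 0 new; branch {A=1, D=0} (B, C, E, F) contributes 2 new. Total: 50.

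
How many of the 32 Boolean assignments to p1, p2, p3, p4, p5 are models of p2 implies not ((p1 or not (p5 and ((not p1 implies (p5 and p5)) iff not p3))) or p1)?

18

Initial set: {(p2 implies not ((p1 or not (p5 and ((not p1 implies (p5 and p5)) iff not p3))) or p1))}.
(p2 implies not ((p1 or not (p5 and ((not p1 implies (p5 and p5)) iff not p3))) or p1)): β-rule — branch into not p2  //  not ((p1 or not (p5 and ((not p1 implies (p5 and p5)) iff not p3))) or p1).
  branch 1 (add not p2):
    ○ open, literals {p2=false}.
  branch 2 (add not ((p1 or not (p5 and ((not p1 implies (p5 and p5)) iff not p3))) or p1)):
    not ((p1 or not (p5 and ((not p1 implies (p5 and p5)) iff not p3))) or p1): α-rule — add not (p1 or not (p5 and ((not p1 implies (p5 and p5)) iff not p3))), not p1.
    not (p1 or not (p5 and ((not p1 implies (p5 and p5)) iff not p3))): α-rule — add not p1, not not (p5 and ((not p1 implies (p5 and p5)) iff not p3)).
    not not (p5 and ((not p1 implies (p5 and p5)) iff not p3)): α-rule — add p5, ((not p1 implies (p5 and p5)) iff not p3).
    ((not p1 implies (p5 and p5)) iff not p3): β-rule — branch into (not p1 implies (p5 and p5)), not p3  //  not (not p1 implies (p5 and p5)), not not p3.
      branch 2.1 (add (not p1 implies (p5 and p5)), not p3):
        (not p1 implies (p5 and p5)): β-rule — branch into not not p1  //  (p5 and p5).
          branch 2.1.1 (add not not p1):
            × closes — contains both p1 and not p1.
          branch 2.1.2 (add (p5 and p5)):
            (p5 and p5): α-rule — add p5, p5.
            ○ open, literals {p1=false, p3=false, p5=true}.
      branch 2.2 (add not (not p1 implies (p5 and p5)), not not p3):
        not (not p1 implies (p5 and p5)): α-rule — add not p1, not (p5 and p5).
        not (p5 and p5): β-rule — branch into not p5  //  not p5.
          branch 2.2.1 (add not p5):
            × closes — contains both p5 and not p5.
          branch 2.2.2 (add not p5):
            × closes — contains both p5 and not p5.
3 branches closed, 2 open.
Each open branch fixes some atoms; the unmentioned ones are free. Counting distinct full assignments: branch {p2=false} (p1, p3, p4, p5) contributes 16 new; branch {p1=false, p3=false, p5=true} (p2, p4) contributes 2 new. Total: 18.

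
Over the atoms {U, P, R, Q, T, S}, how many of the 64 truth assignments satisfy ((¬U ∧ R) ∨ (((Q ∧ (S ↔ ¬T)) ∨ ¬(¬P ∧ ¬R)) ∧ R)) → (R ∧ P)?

48

Initial set: {(((¬U ∧ R) ∨ (((Q ∧ (S ↔ ¬T)) ∨ ¬(¬P ∧ ¬R)) ∧ R)) → (R ∧ P))}.
(((¬U ∧ R) ∨ (((Q ∧ (S ↔ ¬T)) ∨ ¬(¬P ∧ ¬R)) ∧ R)) → (R ∧ P)): β-rule — branch into ¬((¬U ∧ R) ∨ (((Q ∧ (S ↔ ¬T)) ∨ ¬(¬P ∧ ¬R)) ∧ R))  //  (R ∧ P).
  branch 1 (add ¬((¬U ∧ R) ∨ (((Q ∧ (S ↔ ¬T)) ∨ ¬(¬P ∧ ¬R)) ∧ R))):
    ¬((¬U ∧ R) ∨ (((Q ∧ (S ↔ ¬T)) ∨ ¬(¬P ∧ ¬R)) ∧ R)): α-rule — add ¬(¬U ∧ R), ¬(((Q ∧ (S ↔ ¬T)) ∨ ¬(¬P ∧ ¬R)) ∧ R).
    ¬(¬U ∧ R): β-rule — branch into ¬¬U  //  ¬R.
      branch 1.1 (add ¬¬U):
        ¬(((Q ∧ (S ↔ ¬T)) ∨ ¬(¬P ∧ ¬R)) ∧ R): β-rule — branch into ¬((Q ∧ (S ↔ ¬T)) ∨ ¬(¬P ∧ ¬R))  //  ¬R.
          branch 1.1.1 (add ¬((Q ∧ (S ↔ ¬T)) ∨ ¬(¬P ∧ ¬R))):
            ¬((Q ∧ (S ↔ ¬T)) ∨ ¬(¬P ∧ ¬R)): α-rule — add ¬(Q ∧ (S ↔ ¬T)), ¬¬(¬P ∧ ¬R).
            ¬¬(¬P ∧ ¬R): α-rule — add ¬P, ¬R.
            ¬(Q ∧ (S ↔ ¬T)): β-rule — branch into ¬Q  //  ¬(S ↔ ¬T).
              branch 1.1.1.1 (add ¬Q):
                ○ open, literals {P=false, Q=false, R=false, U=true}.
              branch 1.1.1.2 (add ¬(S ↔ ¬T)):
                ¬(S ↔ ¬T): β-rule — branch into S, ¬¬T  //  ¬S, ¬T.
                  branch 1.1.1.2.1 (add S, ¬¬T):
                    ○ open, literals {P=false, R=false, S=true, T=true, U=true}.
                  branch 1.1.1.2.2 (add ¬S, ¬T):
                    ○ open, literals {P=false, R=false, S=false, T=false, U=true}.
          branch 1.1.2 (add ¬R):
            ○ open, literals {R=false, U=true}.
      branch 1.2 (add ¬R):
        ¬(((Q ∧ (S ↔ ¬T)) ∨ ¬(¬P ∧ ¬R)) ∧ R): β-rule — branch into ¬((Q ∧ (S ↔ ¬T)) ∨ ¬(¬P ∧ ¬R))  //  ¬R.
          branch 1.2.1 (add ¬((Q ∧ (S ↔ ¬T)) ∨ ¬(¬P ∧ ¬R))):
            ¬((Q ∧ (S ↔ ¬T)) ∨ ¬(¬P ∧ ¬R)): α-rule — add ¬(Q ∧ (S ↔ ¬T)), ¬¬(¬P ∧ ¬R).
            ¬¬(¬P ∧ ¬R): α-rule — add ¬P, ¬R.
            ¬(Q ∧ (S ↔ ¬T)): β-rule — branch into ¬Q  //  ¬(S ↔ ¬T).
              branch 1.2.1.1 (add ¬Q):
                ○ open, literals {P=false, Q=false, R=false}.
              branch 1.2.1.2 (add ¬(S ↔ ¬T)):
                ¬(S ↔ ¬T): β-rule — branch into S, ¬¬T  //  ¬S, ¬T.
                  branch 1.2.1.2.1 (add S, ¬¬T):
                    ○ open, literals {P=false, R=false, S=true, T=true}.
                  branch 1.2.1.2.2 (add ¬S, ¬T):
                    ○ open, literals {P=false, R=false, S=false, T=false}.
          branch 1.2.2 (add ¬R):
            ○ open, literals {R=false}.
  branch 2 (add (R ∧ P)):
    (R ∧ P): α-rule — add R, P.
    ○ open, literals {P=true, R=true}.
0 branches closed, 9 open.
Each open branch fixes some atoms; the unmentioned ones are free. Counting distinct full assignments: branch {P=false, Q=false, R=false, U=true} (T, S) contributes 4 new; branch {P=false, R=false, S=true, T=true, U=true} (Q) contributes 1 new; branch {P=false, R=false, S=false, T=false, U=true} (Q) contributes 1 new; branch {R=false, U=true} (P, Q, T, S) contributes 10 new; branch {P=false, Q=false, R=false} (U, T, S) contributes 4 new; branch {P=false, R=false, S=true, T=true} (U, Q) contributes 1 new; branch {P=false, R=false, S=false, T=false} (U, Q) contributes 1 new; branch {R=false} (U, P, Q, T, S) contributes 10 new; branch {P=true, R=true} (U, Q, T, S) contributes 16 new. Total: 48.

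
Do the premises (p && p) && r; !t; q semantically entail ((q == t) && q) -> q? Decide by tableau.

Initial set: {((p && p) && r); !t; q; !(((q == t) && q) -> q)}.
((p && p) && r): α-rule — add (p && p), r.
!(((q == t) && q) -> q): α-rule — add ((q == t) && q), !q.
× closes — contains both q and !q.
All 1 branch closes.
Every branch closed, so the premises entail the conclusion.

Yes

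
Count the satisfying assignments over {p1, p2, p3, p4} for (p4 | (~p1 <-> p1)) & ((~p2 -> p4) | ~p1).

Initial set: {((p4 | (~p1 <-> p1)) & ((~p2 -> p4) | ~p1))}.
((p4 | (~p1 <-> p1)) & ((~p2 -> p4) | ~p1)): α-rule — add (p4 | (~p1 <-> p1)), ((~p2 -> p4) | ~p1).
(p4 | (~p1 <-> p1)): β-rule — branch into p4  //  (~p1 <-> p1).
  branch 1 (add p4):
    ((~p2 -> p4) | ~p1): β-rule — branch into (~p2 -> p4)  //  ~p1.
      branch 1.1 (add (~p2 -> p4)):
        (~p2 -> p4): β-rule — branch into ~~p2  //  p4.
          branch 1.1.1 (add ~~p2):
            ○ open, literals {p2=true, p4=true}.
          branch 1.1.2 (add p4):
            ○ open, literals {p4=true}.
      branch 1.2 (add ~p1):
        ○ open, literals {p1=false, p4=true}.
  branch 2 (add (~p1 <-> p1)):
    ((~p2 -> p4) | ~p1): β-rule — branch into (~p2 -> p4)  //  ~p1.
      branch 2.1 (add (~p2 -> p4)):
        (~p1 <-> p1): β-rule — branch into ~p1, p1  //  ~~p1, ~p1.
          branch 2.1.1 (add ~p1, p1):
            × closes — contains both p1 and ~p1.
          branch 2.1.2 (add ~~p1, ~p1):
            × closes — contains both p1 and ~p1.
      branch 2.2 (add ~p1):
        (~p1 <-> p1): β-rule — branch into ~p1, p1  //  ~~p1, ~p1.
          branch 2.2.1 (add ~p1, p1):
            × closes — contains both p1 and ~p1.
          branch 2.2.2 (add ~~p1, ~p1):
            × closes — contains both p1 and ~p1.
4 branches closed, 3 open.
Each open branch fixes some atoms; the unmentioned ones are free. Counting distinct full assignments: branch {p2=true, p4=true} (p1, p3) contributes 4 new; branch {p4=true} (p1, p2, p3) contributes 4 new; branch {p1=false, p4=true} (p2, p3) contributes 0 new. Total: 8.

8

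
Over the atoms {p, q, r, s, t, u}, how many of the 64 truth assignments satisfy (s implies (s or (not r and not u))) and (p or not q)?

Initial set: {T ((s implies (s or (not r and not u))) and (p or not q))}.
T ((s implies (s or (not r and not u))) and (p or not q)): α-rule — add T (s implies (s or (not r and not u))), T (p or not q).
T (s implies (s or (not r and not u))): β-rule — branch into F s  //  T (s or (not r and not u)).
  branch 1 (add F s):
    T (p or not q): β-rule — branch into T p  //  T not q.
      branch 1.1 (add T p):
        ○ open, literals {p=T, s=F}.
      branch 1.2 (add T not q):
        ○ open, literals {q=F, s=F}.
  branch 2 (add T (s or (not r and not u))):
    T (p or not q): β-rule — branch into T p  //  T not q.
      branch 2.1 (add T p):
        T (s or (not r and not u)): β-rule — branch into T s  //  T (not r and not u).
          branch 2.1.1 (add T s):
            ○ open, literals {p=T, s=T}.
          branch 2.1.2 (add T (not r and not u)):
            T (not r and not u): α-rule — add T not r, T not u.
            ○ open, literals {p=T, r=F, u=F}.
      branch 2.2 (add T not q):
        T (s or (not r and not u)): β-rule — branch into T s  //  T (not r and not u).
          branch 2.2.1 (add T s):
            ○ open, literals {q=F, s=T}.
          branch 2.2.2 (add T (not r and not u)):
            T (not r and not u): α-rule — add T not r, T not u.
            ○ open, literals {q=F, r=F, u=F}.
0 branches closed, 6 open.
Each open branch fixes some atoms; the unmentioned ones are free. Counting distinct full assignments: branch {p=T, s=F} (q, r, t, u) contributes 16 new; branch {q=F, s=F} (p, r, t, u) contributes 8 new; branch {p=T, s=T} (q, r, t, u) contributes 16 new; branch {p=T, r=F, u=F} (q, s, t) contributes 0 new; branch {q=F, s=T} (p, r, t, u) contributes 8 new; branch {q=F, r=F, u=F} (p, s, t) contributes 0 new. Total: 48.

48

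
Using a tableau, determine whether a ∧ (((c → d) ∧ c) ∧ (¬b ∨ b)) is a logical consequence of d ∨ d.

Initial set: {(d ∨ d); ¬(a ∧ (((c → d) ∧ c) ∧ (¬b ∨ b)))}.
(d ∨ d): β-rule — branch into d  //  d.
  branch 1 (add d):
    ¬(a ∧ (((c → d) ∧ c) ∧ (¬b ∨ b))): β-rule — branch into ¬a  //  ¬(((c → d) ∧ c) ∧ (¬b ∨ b)).
      branch 1.1 (add ¬a):
        ○ open, literals {a=false, d=true}.
      branch 1.2 (add ¬(((c → d) ∧ c) ∧ (¬b ∨ b))):
        ¬(((c → d) ∧ c) ∧ (¬b ∨ b)): β-rule — branch into ¬((c → d) ∧ c)  //  ¬(¬b ∨ b).
          branch 1.2.1 (add ¬((c → d) ∧ c)):
            ¬((c → d) ∧ c): β-rule — branch into ¬(c → d)  //  ¬c.
              branch 1.2.1.1 (add ¬(c → d)):
                ¬(c → d): α-rule — add c, ¬d.
                × closes — contains both d and ¬d.
              branch 1.2.1.2 (add ¬c):
                ○ open, literals {c=false, d=true}.
          branch 1.2.2 (add ¬(¬b ∨ b)):
            ¬(¬b ∨ b): α-rule — add ¬¬b, ¬b.
            × closes — contains both b and ¬b.
  branch 2 (add d):
    ¬(a ∧ (((c → d) ∧ c) ∧ (¬b ∨ b))): β-rule — branch into ¬a  //  ¬(((c → d) ∧ c) ∧ (¬b ∨ b)).
      branch 2.1 (add ¬a):
        ○ open, literals {a=false, d=true}.
      branch 2.2 (add ¬(((c → d) ∧ c) ∧ (¬b ∨ b))):
        ¬(((c → d) ∧ c) ∧ (¬b ∨ b)): β-rule — branch into ¬((c → d) ∧ c)  //  ¬(¬b ∨ b).
          branch 2.2.1 (add ¬((c → d) ∧ c)):
            ¬((c → d) ∧ c): β-rule — branch into ¬(c → d)  //  ¬c.
              branch 2.2.1.1 (add ¬(c → d)):
                ¬(c → d): α-rule — add c, ¬d.
                × closes — contains both d and ¬d.
              branch 2.2.1.2 (add ¬c):
                ○ open, literals {c=false, d=true}.
          branch 2.2.2 (add ¬(¬b ∨ b)):
            ¬(¬b ∨ b): α-rule — add ¬¬b, ¬b.
            × closes — contains both b and ¬b.
4 branches closed, 4 open.
An open branch gives a countermodel: a=false, d=true (unmentioned atoms arbitrary); the premises hold there but the conclusion fails.

No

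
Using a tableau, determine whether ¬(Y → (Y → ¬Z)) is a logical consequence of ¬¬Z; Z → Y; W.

Initial set: {¬¬Z; (Z → Y); W; ¬¬(Y → (Y → ¬Z))}.
¬¬Z: drop double negation, giving Z.
(Z → Y): β-rule — branch into ¬Z  //  Y.
  branch 1 (add ¬Z):
    × closes — contains both Z and ¬Z.
  branch 2 (add Y):
    ¬¬(Y → (Y → ¬Z)): β-rule — branch into ¬Y  //  (Y → ¬Z).
      branch 2.1 (add ¬Y):
        × closes — contains both Y and ¬Y.
      branch 2.2 (add (Y → ¬Z)):
        (Y → ¬Z): β-rule — branch into ¬Y  //  ¬Z.
          branch 2.2.1 (add ¬Y):
            × closes — contains both Y and ¬Y.
          branch 2.2.2 (add ¬Z):
            × closes — contains both Z and ¬Z.
All 4 branches close.
Every branch closed, so the premises entail the conclusion.

Yes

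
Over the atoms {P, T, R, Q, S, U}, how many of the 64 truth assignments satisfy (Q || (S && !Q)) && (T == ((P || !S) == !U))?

Initial set: {((Q || (S && !Q)) && (T == ((P || !S) == !U)))}.
((Q || (S && !Q)) && (T == ((P || !S) == !U))): α-rule — add (Q || (S && !Q)), (T == ((P || !S) == !U)).
(Q || (S && !Q)): β-rule — branch into Q  //  (S && !Q).
  branch 1 (add Q):
    (T == ((P || !S) == !U)): β-rule — branch into T, ((P || !S) == !U)  //  !T, !((P || !S) == !U).
      branch 1.1 (add T, ((P || !S) == !U)):
        ((P || !S) == !U): β-rule — branch into (P || !S), !U  //  !(P || !S), !!U.
          branch 1.1.1 (add (P || !S), !U):
            (P || !S): β-rule — branch into P  //  !S.
              branch 1.1.1.1 (add P):
                ○ open, literals {P=1, Q=1, T=1, U=0}.
              branch 1.1.1.2 (add !S):
                ○ open, literals {Q=1, S=0, T=1, U=0}.
          branch 1.1.2 (add !(P || !S), !!U):
            !(P || !S): α-rule — add !P, !!S.
            ○ open, literals {P=0, Q=1, S=1, T=1, U=1}.
      branch 1.2 (add !T, !((P || !S) == !U)):
        !((P || !S) == !U): β-rule — branch into (P || !S), !!U  //  !(P || !S), !U.
          branch 1.2.1 (add (P || !S), !!U):
            (P || !S): β-rule — branch into P  //  !S.
              branch 1.2.1.1 (add P):
                ○ open, literals {P=1, Q=1, T=0, U=1}.
              branch 1.2.1.2 (add !S):
                ○ open, literals {Q=1, S=0, T=0, U=1}.
          branch 1.2.2 (add !(P || !S), !U):
            !(P || !S): α-rule — add !P, !!S.
            ○ open, literals {P=0, Q=1, S=1, T=0, U=0}.
  branch 2 (add (S && !Q)):
    (S && !Q): α-rule — add S, !Q.
    (T == ((P || !S) == !U)): β-rule — branch into T, ((P || !S) == !U)  //  !T, !((P || !S) == !U).
      branch 2.1 (add T, ((P || !S) == !U)):
        ((P || !S) == !U): β-rule — branch into (P || !S), !U  //  !(P || !S), !!U.
          branch 2.1.1 (add (P || !S), !U):
            (P || !S): β-rule — branch into P  //  !S.
              branch 2.1.1.1 (add P):
                ○ open, literals {P=1, Q=0, S=1, T=1, U=0}.
              branch 2.1.1.2 (add !S):
                × closes — contains both S and !S.
          branch 2.1.2 (add !(P || !S), !!U):
            !(P || !S): α-rule — add !P, !!S.
            ○ open, literals {P=0, Q=0, S=1, T=1, U=1}.
      branch 2.2 (add !T, !((P || !S) == !U)):
        !((P || !S) == !U): β-rule — branch into (P || !S), !!U  //  !(P || !S), !U.
          branch 2.2.1 (add (P || !S), !!U):
            (P || !S): β-rule — branch into P  //  !S.
              branch 2.2.1.1 (add P):
                ○ open, literals {P=1, Q=0, S=1, T=0, U=1}.
              branch 2.2.1.2 (add !S):
                × closes — contains both S and !S.
          branch 2.2.2 (add !(P || !S), !U):
            !(P || !S): α-rule — add !P, !!S.
            ○ open, literals {P=0, Q=0, S=1, T=0, U=0}.
2 branches closed, 10 open.
Each open branch fixes some atoms; the unmentioned ones are free. Counting distinct full assignments: branch {P=1, Q=1, T=1, U=0} (R, S) contributes 4 new; branch {Q=1, S=0, T=1, U=0} (P, R) contributes 2 new; branch {P=0, Q=1, S=1, T=1, U=1} (R) contributes 2 new; branch {P=1, Q=1, T=0, U=1} (R, S) contributes 4 new; branch {Q=1, S=0, T=0, U=1} (P, R) contributes 2 new; branch {P=0, Q=1, S=1, T=0, U=0} (R) contributes 2 new; branch {P=1, Q=0, S=1, T=1, U=0} (R) contributes 2 new; branch {P=0, Q=0, S=1, T=1, U=1} (R) contributes 2 new; branch {P=1, Q=0, S=1, T=0, U=1} (R) contributes 2 new; branch {P=0, Q=0, S=1, T=0, U=0} (R) contributes 2 new. Total: 24.

24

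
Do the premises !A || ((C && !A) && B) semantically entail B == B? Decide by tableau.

Yes

Initial set: {(!A || ((C && !A) && B)); !(B == B)}.
(!A || ((C && !A) && B)): β-rule — branch into !A  //  ((C && !A) && B).
  branch 1 (add !A):
    !(B == B): β-rule — branch into B, !B  //  !B, B.
      branch 1.1 (add B, !B):
        × closes — contains both B and !B.
      branch 1.2 (add !B, B):
        × closes — contains both B and !B.
  branch 2 (add ((C && !A) && B)):
    ((C && !A) && B): α-rule — add (C && !A), B.
    (C && !A): α-rule — add C, !A.
    !(B == B): β-rule — branch into B, !B  //  !B, B.
      branch 2.1 (add B, !B):
        × closes — contains both B and !B.
      branch 2.2 (add !B, B):
        × closes — contains both B and !B.
All 4 branches close.
Every branch closed, so the premises entail the conclusion.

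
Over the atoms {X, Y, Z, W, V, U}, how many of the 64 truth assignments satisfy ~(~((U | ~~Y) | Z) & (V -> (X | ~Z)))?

Initial set: {~(~((U | ~~Y) | Z) & (V -> (X | ~Z)))}.
~(~((U | ~~Y) | Z) & (V -> (X | ~Z))): β-rule — branch into ~~((U | ~~Y) | Z)  //  ~(V -> (X | ~Z)).
  branch 1 (add ~~((U | ~~Y) | Z)):
    ~~((U | ~~Y) | Z): β-rule — branch into (U | ~~Y)  //  Z.
      branch 1.1 (add (U | ~~Y)):
        (U | ~~Y): β-rule — branch into U  //  ~~Y.
          branch 1.1.1 (add U):
            ○ open, literals {U=T}.
          branch 1.1.2 (add ~~Y):
            ~~Y: drop double negation, giving Y.
            ○ open, literals {Y=T}.
      branch 1.2 (add Z):
        ○ open, literals {Z=T}.
  branch 2 (add ~(V -> (X | ~Z))):
    ~(V -> (X | ~Z)): α-rule — add V, ~(X | ~Z).
    ~(X | ~Z): α-rule — add ~X, ~~Z.
    ○ open, literals {V=T, X=F, Z=T}.
0 branches closed, 4 open.
Each open branch fixes some atoms; the unmentioned ones are free. Counting distinct full assignments: branch {U=T} (X, Y, Z, W, V) contributes 32 new; branch {Y=T} (X, Z, W, V, U) contributes 16 new; branch {Z=T} (X, Y, W, V, U) contributes 8 new; branch {V=T, X=F, Z=T} (Y, W, U) contributes 0 new. Total: 56.

56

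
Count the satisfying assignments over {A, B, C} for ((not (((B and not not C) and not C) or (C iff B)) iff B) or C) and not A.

Initial set: {(((not (((B and not not C) and not C) or (C iff B)) iff B) or C) and not A)}.
(((not (((B and not not C) and not C) or (C iff B)) iff B) or C) and not A): α-rule — add ((not (((B and not not C) and not C) or (C iff B)) iff B) or C), not A.
((not (((B and not not C) and not C) or (C iff B)) iff B) or C): β-rule — branch into (not (((B and not not C) and not C) or (C iff B)) iff B)  //  C.
  branch 1 (add (not (((B and not not C) and not C) or (C iff B)) iff B)):
    (not (((B and not not C) and not C) or (C iff B)) iff B): β-rule — branch into not (((B and not not C) and not C) or (C iff B)), B  //  not not (((B and not not C) and not C) or (C iff B)), not B.
      branch 1.1 (add not (((B and not not C) and not C) or (C iff B)), B):
        not (((B and not not C) and not C) or (C iff B)): α-rule — add not ((B and not not C) and not C), not (C iff B).
        not ((B and not not C) and not C): β-rule — branch into not (B and not not C)  //  not not C.
          branch 1.1.1 (add not (B and not not C)):
            not (C iff B): β-rule — branch into C, not B  //  not C, B.
              branch 1.1.1.1 (add C, not B):
                × closes — contains both B and not B.
              branch 1.1.1.2 (add not C, B):
                not (B and not not C): β-rule — branch into not B  //  not not not C.
                  branch 1.1.1.2.1 (add not B):
                    × closes — contains both B and not B.
                  branch 1.1.1.2.2 (add not not not C):
                    not not not C: drop double negation, giving not C.
                    ○ open, literals {A=false, B=true, C=false}.
          branch 1.1.2 (add not not C):
            not (C iff B): β-rule — branch into C, not B  //  not C, B.
              branch 1.1.2.1 (add C, not B):
                × closes — contains both B and not B.
              branch 1.1.2.2 (add not C, B):
                × closes — contains both C and not C.
      branch 1.2 (add not not (((B and not not C) and not C) or (C iff B)), not B):
        not not (((B and not not C) and not C) or (C iff B)): β-rule — branch into ((B and not not C) and not C)  //  (C iff B).
          branch 1.2.1 (add ((B and not not C) and not C)):
            ((B and not not C) and not C): α-rule — add (B and not not C), not C.
            (B and not not C): α-rule — add B, not not C.
            × closes — contains both B and not B.
          branch 1.2.2 (add (C iff B)):
            (C iff B): β-rule — branch into C, B  //  not C, not B.
              branch 1.2.2.1 (add C, B):
                × closes — contains both B and not B.
              branch 1.2.2.2 (add not C, not B):
                ○ open, literals {A=false, B=false, C=false}.
  branch 2 (add C):
    ○ open, literals {A=false, C=true}.
6 branches closed, 3 open.
Each open branch fixes some atoms; the unmentioned ones are free. Counting distinct full assignments: branch {A=false, B=true, C=false} (none free) contributes 1 new; branch {A=false, B=false, C=false} (none free) contributes 1 new; branch {A=false, C=true} (B) contributes 2 new. Total: 4.

4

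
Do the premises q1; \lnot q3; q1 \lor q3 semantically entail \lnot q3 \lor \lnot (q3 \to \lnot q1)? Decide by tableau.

Initial set: {q1; \lnot q3; (q1 \lor q3); \lnot (\lnot q3 \lor \lnot (q3 \to \lnot q1))}.
\lnot (\lnot q3 \lor \lnot (q3 \to \lnot q1)): α-rule — add \lnot \lnot q3, \lnot \lnot (q3 \to \lnot q1).
× closes — contains both q3 and \lnot q3.
All 1 branch closes.
Every branch closed, so the premises entail the conclusion.

Yes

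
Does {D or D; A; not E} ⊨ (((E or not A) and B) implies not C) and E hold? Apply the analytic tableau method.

Initial set: {(D or D); A; not E; not ((((E or not A) and B) implies not C) and E)}.
(D or D): β-rule — branch into D  //  D.
  branch 1 (add D):
    not ((((E or not A) and B) implies not C) and E): β-rule — branch into not (((E or not A) and B) implies not C)  //  not E.
      branch 1.1 (add not (((E or not A) and B) implies not C)):
        not (((E or not A) and B) implies not C): α-rule — add ((E or not A) and B), not not C.
        ((E or not A) and B): α-rule — add (E or not A), B.
        (E or not A): β-rule — branch into E  //  not A.
          branch 1.1.1 (add E):
            × closes — contains both E and not E.
          branch 1.1.2 (add not A):
            × closes — contains both A and not A.
      branch 1.2 (add not E):
        ○ open, literals {A=true, D=true, E=false}.
  branch 2 (add D):
    not ((((E or not A) and B) implies not C) and E): β-rule — branch into not (((E or not A) and B) implies not C)  //  not E.
      branch 2.1 (add not (((E or not A) and B) implies not C)):
        not (((E or not A) and B) implies not C): α-rule — add ((E or not A) and B), not not C.
        ((E or not A) and B): α-rule — add (E or not A), B.
        (E or not A): β-rule — branch into E  //  not A.
          branch 2.1.1 (add E):
            × closes — contains both E and not E.
          branch 2.1.2 (add not A):
            × closes — contains both A and not A.
      branch 2.2 (add not E):
        ○ open, literals {A=true, D=true, E=false}.
4 branches closed, 2 open.
An open branch gives a countermodel: A=true, D=true, E=false (unmentioned atoms arbitrary); the premises hold there but the conclusion fails.

No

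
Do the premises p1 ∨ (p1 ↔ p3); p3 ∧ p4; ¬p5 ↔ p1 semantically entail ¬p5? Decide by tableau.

Yes

Initial set: {(p1 ∨ (p1 ↔ p3)); (p3 ∧ p4); (¬p5 ↔ p1); ¬¬p5}.
(p3 ∧ p4): α-rule — add p3, p4.
(p1 ∨ (p1 ↔ p3)): β-rule — branch into p1  //  (p1 ↔ p3).
  branch 1 (add p1):
    (¬p5 ↔ p1): β-rule — branch into ¬p5, p1  //  ¬¬p5, ¬p1.
      branch 1.1 (add ¬p5, p1):
        × closes — contains both p5 and ¬p5.
      branch 1.2 (add ¬¬p5, ¬p1):
        × closes — contains both p1 and ¬p1.
  branch 2 (add (p1 ↔ p3)):
    (¬p5 ↔ p1): β-rule — branch into ¬p5, p1  //  ¬¬p5, ¬p1.
      branch 2.1 (add ¬p5, p1):
        × closes — contains both p5 and ¬p5.
      branch 2.2 (add ¬¬p5, ¬p1):
        (p1 ↔ p3): β-rule — branch into p1, p3  //  ¬p1, ¬p3.
          branch 2.2.1 (add p1, p3):
            × closes — contains both p1 and ¬p1.
          branch 2.2.2 (add ¬p1, ¬p3):
            × closes — contains both p3 and ¬p3.
All 5 branches close.
Every branch closed, so the premises entail the conclusion.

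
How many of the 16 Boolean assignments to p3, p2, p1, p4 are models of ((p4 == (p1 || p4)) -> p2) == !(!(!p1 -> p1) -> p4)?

Initial set: {T (((p4 == (p1 || p4)) -> p2) == !(!(!p1 -> p1) -> p4))}.
T (((p4 == (p1 || p4)) -> p2) == !(!(!p1 -> p1) -> p4)): β-rule — branch into T ((p4 == (p1 || p4)) -> p2), T !(!(!p1 -> p1) -> p4)  //  F ((p4 == (p1 || p4)) -> p2), F !(!(!p1 -> p1) -> p4).
  branch 1 (add T ((p4 == (p1 || p4)) -> p2), T !(!(!p1 -> p1) -> p4)):
    T !(!(!p1 -> p1) -> p4): α-rule — add T !(!p1 -> p1), F p4.
    T !(!p1 -> p1): α-rule — add T !p1, F p1.
    T ((p4 == (p1 || p4)) -> p2): β-rule — branch into F (p4 == (p1 || p4))  //  T p2.
      branch 1.1 (add F (p4 == (p1 || p4))):
        F (p4 == (p1 || p4)): β-rule — branch into T p4, F (p1 || p4)  //  F p4, T (p1 || p4).
          branch 1.1.1 (add T p4, F (p1 || p4)):
            × closes — contains both p4 and !p4.
          branch 1.1.2 (add F p4, T (p1 || p4)):
            T (p1 || p4): β-rule — branch into T p1  //  T p4.
              branch 1.1.2.1 (add T p1):
                × closes — contains both p1 and !p1.
              branch 1.1.2.2 (add T p4):
                × closes — contains both p4 and !p4.
      branch 1.2 (add T p2):
        ○ open, literals {p1=F, p2=T, p4=F}.
  branch 2 (add F ((p4 == (p1 || p4)) -> p2), F !(!(!p1 -> p1) -> p4)):
    F ((p4 == (p1 || p4)) -> p2): α-rule — add T (p4 == (p1 || p4)), F p2.
    F !(!(!p1 -> p1) -> p4): β-rule — branch into F !(!p1 -> p1)  //  T p4.
      branch 2.1 (add F !(!p1 -> p1)):
        T (p4 == (p1 || p4)): β-rule — branch into T p4, T (p1 || p4)  //  F p4, F (p1 || p4).
          branch 2.1.1 (add T p4, T (p1 || p4)):
            F !(!p1 -> p1): β-rule — branch into F !p1  //  T p1.
              branch 2.1.1.1 (add F !p1):
                T (p1 || p4): β-rule — branch into T p1  //  T p4.
                  branch 2.1.1.1.1 (add T p1):
                    ○ open, literals {p1=T, p2=F, p4=T}.
                  branch 2.1.1.1.2 (add T p4):
                    ○ open, literals {p1=T, p2=F, p4=T}.
              branch 2.1.1.2 (add T p1):
                T (p1 || p4): β-rule — branch into T p1  //  T p4.
                  branch 2.1.1.2.1 (add T p1):
                    ○ open, literals {p1=T, p2=F, p4=T}.
                  branch 2.1.1.2.2 (add T p4):
                    ○ open, literals {p1=T, p2=F, p4=T}.
          branch 2.1.2 (add F p4, F (p1 || p4)):
            F (p1 || p4): α-rule — add F p1, F p4.
            F !(!p1 -> p1): β-rule — branch into F !p1  //  T p1.
              branch 2.1.2.1 (add F !p1):
                × closes — contains both p1 and !p1.
              branch 2.1.2.2 (add T p1):
                × closes — contains both p1 and !p1.
      branch 2.2 (add T p4):
        T (p4 == (p1 || p4)): β-rule — branch into T p4, T (p1 || p4)  //  F p4, F (p1 || p4).
          branch 2.2.1 (add T p4, T (p1 || p4)):
            T (p1 || p4): β-rule — branch into T p1  //  T p4.
              branch 2.2.1.1 (add T p1):
                ○ open, literals {p1=T, p2=F, p4=T}.
              branch 2.2.1.2 (add T p4):
                ○ open, literals {p2=F, p4=T}.
          branch 2.2.2 (add F p4, F (p1 || p4)):
            × closes — contains both p4 and !p4.
6 branches closed, 7 open.
Each open branch fixes some atoms; the unmentioned ones are free. Counting distinct full assignments: branch {p1=F, p2=T, p4=F} (p3) contributes 2 new; branch {p1=T, p2=F, p4=T} (p3) contributes 2 new; branch {p1=T, p2=F, p4=T} (p3) contributes 0 new; branch {p1=T, p2=F, p4=T} (p3) contributes 0 new; branch {p1=T, p2=F, p4=T} (p3) contributes 0 new; branch {p1=T, p2=F, p4=T} (p3) contributes 0 new; branch {p2=F, p4=T} (p3, p1) contributes 2 new. Total: 6.

6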